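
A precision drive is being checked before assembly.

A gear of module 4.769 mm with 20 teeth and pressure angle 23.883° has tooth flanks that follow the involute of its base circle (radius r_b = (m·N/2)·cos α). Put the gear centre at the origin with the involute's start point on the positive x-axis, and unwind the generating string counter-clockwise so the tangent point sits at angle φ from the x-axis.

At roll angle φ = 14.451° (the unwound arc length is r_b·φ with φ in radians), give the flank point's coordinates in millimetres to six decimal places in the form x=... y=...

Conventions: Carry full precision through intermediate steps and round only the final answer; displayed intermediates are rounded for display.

x=44.971507 y=0.231734

single-mesh involute tooth geometry (20T wheel at module 4.769)
pitch radius r_p = m·N/2 = 4.769·20/2 = 47.690000
base radius r_b = r_p·cos α = 47.690000·cos 23.883° = 43.606502
roll angle φ = 14.451° = 0.25221753 rad
x = r_b·(cos φ + φ·sin φ) = 44.971507
y = r_b·(sin φ − φ·cos φ) = 0.231734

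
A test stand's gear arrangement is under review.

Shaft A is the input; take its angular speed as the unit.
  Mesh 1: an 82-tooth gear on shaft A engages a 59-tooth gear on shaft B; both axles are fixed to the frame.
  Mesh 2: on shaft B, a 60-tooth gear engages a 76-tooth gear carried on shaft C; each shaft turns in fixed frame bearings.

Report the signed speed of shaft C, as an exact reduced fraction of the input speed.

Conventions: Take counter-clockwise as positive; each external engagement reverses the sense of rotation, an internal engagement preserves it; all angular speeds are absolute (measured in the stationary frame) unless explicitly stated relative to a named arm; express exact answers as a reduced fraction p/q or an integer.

1230/1121

2-mesh fixed-axis compound train (all bearings frame-fixed)
mesh 1 [82T→59T]: |ω|/ω_in = 1×82/59 = 82/59, sense flips to −
mesh 2 [60T→76T]: |ω|/ω_in = (82/59)×60/76 = 1230/1121, sense flips to +
signed output speed (× input speed) = 1230/1121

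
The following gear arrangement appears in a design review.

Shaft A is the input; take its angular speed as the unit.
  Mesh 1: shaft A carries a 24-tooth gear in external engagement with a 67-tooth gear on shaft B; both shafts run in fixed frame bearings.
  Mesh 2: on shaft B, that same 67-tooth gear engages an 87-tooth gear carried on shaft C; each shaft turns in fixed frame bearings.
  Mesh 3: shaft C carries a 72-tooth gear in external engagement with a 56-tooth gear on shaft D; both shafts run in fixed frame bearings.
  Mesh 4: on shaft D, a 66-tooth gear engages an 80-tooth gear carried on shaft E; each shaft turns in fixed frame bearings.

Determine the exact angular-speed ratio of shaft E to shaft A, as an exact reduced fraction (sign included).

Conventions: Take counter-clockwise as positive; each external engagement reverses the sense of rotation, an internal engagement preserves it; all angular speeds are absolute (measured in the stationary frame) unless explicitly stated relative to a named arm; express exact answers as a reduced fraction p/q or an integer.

class = fixed-axis compound train [4 meshes; 4 ratios multiply, 4 sense flips]
mesh 1 [24T→67T]: running ratio 24/67, sense −
mesh 2 [67T→87T]: running ratio 8/29, sense +
mesh 3 [72T→56T]: running ratio 72/203, sense −
mesh 4 [66T→80T]: running ratio 297/1015, sense +
ω_out/ω_in = 297/1015

297/1015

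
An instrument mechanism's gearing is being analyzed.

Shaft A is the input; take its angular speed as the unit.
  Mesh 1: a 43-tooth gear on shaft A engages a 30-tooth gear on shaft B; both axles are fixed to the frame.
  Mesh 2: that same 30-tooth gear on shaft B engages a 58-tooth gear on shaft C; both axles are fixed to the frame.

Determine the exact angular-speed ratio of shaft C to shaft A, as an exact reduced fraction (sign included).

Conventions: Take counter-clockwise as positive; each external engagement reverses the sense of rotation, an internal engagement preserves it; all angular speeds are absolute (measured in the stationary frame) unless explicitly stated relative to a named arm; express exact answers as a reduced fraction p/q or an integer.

class = fixed-axis compound train [2 meshes; 2 ratios multiply, 2 sense flips]
mesh 1 [43T→30T]: running ratio 43/30, sense −
mesh 2 [30T→58T]: running ratio 43/58, sense +
ω_out/ω_in = 43/58

43/58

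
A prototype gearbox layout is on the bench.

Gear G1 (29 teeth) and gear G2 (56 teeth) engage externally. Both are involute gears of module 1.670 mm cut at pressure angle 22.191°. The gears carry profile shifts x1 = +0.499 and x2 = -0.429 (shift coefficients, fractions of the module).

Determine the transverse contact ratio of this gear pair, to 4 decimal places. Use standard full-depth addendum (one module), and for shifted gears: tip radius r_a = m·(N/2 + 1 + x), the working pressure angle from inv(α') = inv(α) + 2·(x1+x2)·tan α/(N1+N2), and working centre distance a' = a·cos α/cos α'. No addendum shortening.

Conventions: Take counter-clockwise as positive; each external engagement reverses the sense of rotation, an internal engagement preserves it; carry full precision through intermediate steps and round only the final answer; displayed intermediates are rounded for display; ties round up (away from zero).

1.5372

topology: single-mesh involute geometry — m = 1.670, 29T/56T pair
base radii: r_b1 = 22.421393, r_b2 = 43.296483
tip radii: r_a1 = 26.718330, r_a2 = 47.713570
inv(α') = inv(22.191°) + 2·(+0.499-0.429)·tan α/(29+56) = 0.02127505  ⇒  α' = 22.41973°
a' = a·cos α / cos α' = 70.9750·cos 22.191°/cos 22.41973° = 71.091330
action lengths: √(r_a1²−r_b1²) = 14.531011, √(r_a2²−r_b2²) = 20.049920
base pitch p_b = π·m·cos α = 4.857854
CR = (14.531011 + 20.049920 − 71.091330·sin 22.41973°)/4.857854 = 1.537202
contact ratio ≈ 1.5372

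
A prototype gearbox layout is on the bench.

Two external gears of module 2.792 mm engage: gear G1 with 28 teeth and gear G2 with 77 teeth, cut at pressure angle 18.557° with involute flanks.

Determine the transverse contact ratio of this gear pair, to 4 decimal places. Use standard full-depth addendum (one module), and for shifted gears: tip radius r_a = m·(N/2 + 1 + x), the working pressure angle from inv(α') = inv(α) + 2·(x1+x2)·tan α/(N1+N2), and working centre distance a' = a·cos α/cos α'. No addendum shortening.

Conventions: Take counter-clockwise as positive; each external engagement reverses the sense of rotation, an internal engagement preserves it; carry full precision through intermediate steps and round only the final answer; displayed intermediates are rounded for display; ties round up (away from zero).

single-mesh involute tooth geometry (28T engaging 77T at module 2.792)
base radii: r_b1 = 37.055718, r_b2 = 101.903224
tip radii: r_a1 = 41.880000, r_a2 = 110.284000
no profile shift: α' = α, a' = a
action lengths: √(r_a1²−r_b1²) = 19.514307, √(r_a2²−r_b2²) = 42.169818
base pitch p_b = π·m·cos α = 8.315284
CR = (19.514307 + 42.169818 − 146.580000·sin 18.55700°)/8.315284 = 1.808158
contact ratio ≈ 1.8082

1.8082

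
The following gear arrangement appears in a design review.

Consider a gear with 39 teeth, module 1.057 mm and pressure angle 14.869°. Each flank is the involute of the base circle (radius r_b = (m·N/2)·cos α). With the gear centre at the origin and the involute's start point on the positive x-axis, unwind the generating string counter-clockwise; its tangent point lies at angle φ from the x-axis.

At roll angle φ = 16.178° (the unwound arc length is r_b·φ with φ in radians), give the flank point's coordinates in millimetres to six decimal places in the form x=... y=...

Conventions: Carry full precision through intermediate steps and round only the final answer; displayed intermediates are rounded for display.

single-mesh involute tooth geometry (39T wheel at module 1.057)
pitch radius r_p = m·N/2 = 1.057·39/2 = 20.611500
base radius r_b = r_p·cos α = 20.611500·cos 14.869° = 19.921325
roll angle φ = 16.178° = 0.28235937 rad
x = r_b·(cos φ + φ·sin φ) = 20.699699
y = r_b·(sin φ − φ·cos φ) = 0.148299

x=20.699699 y=0.148299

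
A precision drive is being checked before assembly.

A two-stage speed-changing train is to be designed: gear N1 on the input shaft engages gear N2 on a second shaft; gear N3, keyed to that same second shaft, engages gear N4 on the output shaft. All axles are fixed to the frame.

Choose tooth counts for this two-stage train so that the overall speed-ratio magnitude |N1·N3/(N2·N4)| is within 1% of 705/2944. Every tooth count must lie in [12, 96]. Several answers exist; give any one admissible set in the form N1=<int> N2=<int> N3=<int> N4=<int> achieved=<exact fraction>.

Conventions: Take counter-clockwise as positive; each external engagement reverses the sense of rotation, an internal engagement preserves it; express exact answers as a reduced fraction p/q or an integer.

topology: fixed-axis compound train — 2 stages, target 705/2944
target = 705/2944 in lowest terms: an exact hit needs N1·N3 = k·705 and N2·N4 = k·2944 for one integer k, every count in [12, 96]; additionally prefer no 1:1 stage (N1 ≠ N2, N3 ≠ N4)
k = 1: N1·N3 = 705 = 15·47, N2·N4 = 2944 = 32·92
achieved = 15·47/(32·92) = 705/2944; |achieved − target| = 0 ≤ 141/58880 ✓

N1=15 N2=32 N3=47 N4=92 achieved=705/2944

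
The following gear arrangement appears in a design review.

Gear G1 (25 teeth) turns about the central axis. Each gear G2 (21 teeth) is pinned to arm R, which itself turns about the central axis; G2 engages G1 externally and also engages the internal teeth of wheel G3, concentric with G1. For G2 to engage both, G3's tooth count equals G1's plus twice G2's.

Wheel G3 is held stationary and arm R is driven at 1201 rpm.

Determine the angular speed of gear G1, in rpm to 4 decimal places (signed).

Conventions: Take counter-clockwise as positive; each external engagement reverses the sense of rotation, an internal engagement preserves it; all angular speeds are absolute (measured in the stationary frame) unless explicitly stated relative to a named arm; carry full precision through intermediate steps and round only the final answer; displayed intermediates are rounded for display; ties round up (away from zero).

class = planetary set [G3 = 25+2·21 = 67; Willis about the carrier]
normalise by the input: solve with ω_arm = 1, then scale by 1201 rpm
ring teeth: 25 + 2·21 = 67
25(ω_sun−ω_arm) = −67(ω_ring−ω_arm),  ω_ring = 0, ω_arm = 1
ω_sun = 1 − (67/25)(0−1) = 92/25
scale: ω_sun = 92/25 × 1201 rpm = +4419.6800 rpm

+4419.6800 rpm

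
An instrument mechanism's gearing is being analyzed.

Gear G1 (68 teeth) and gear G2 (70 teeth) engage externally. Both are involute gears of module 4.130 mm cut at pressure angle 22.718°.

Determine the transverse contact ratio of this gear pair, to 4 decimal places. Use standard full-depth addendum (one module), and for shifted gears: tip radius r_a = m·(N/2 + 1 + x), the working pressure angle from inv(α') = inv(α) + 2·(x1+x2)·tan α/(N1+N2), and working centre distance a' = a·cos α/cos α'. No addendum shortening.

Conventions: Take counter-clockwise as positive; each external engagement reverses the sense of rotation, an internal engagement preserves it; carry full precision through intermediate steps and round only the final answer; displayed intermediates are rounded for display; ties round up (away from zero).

class = single-mesh tooth geometry [involute pair 68T × 70T, m = 4.130]
base radii: r_b1 = 129.525768, r_b2 = 133.335350
tip radii: r_a1 = 144.550000, r_a2 = 148.680000
no profile shift: α' = α, a' = a
action lengths: √(r_a1²−r_b1²) = 64.169914, √(r_a2²−r_b2²) = 65.783181
base pitch p_b = π·m·cos α = 11.968153
CR = (64.169914 + 65.783181 − 284.970000·sin 22.71800°)/11.968153 = 1.662651
contact ratio ≈ 1.6627

1.6627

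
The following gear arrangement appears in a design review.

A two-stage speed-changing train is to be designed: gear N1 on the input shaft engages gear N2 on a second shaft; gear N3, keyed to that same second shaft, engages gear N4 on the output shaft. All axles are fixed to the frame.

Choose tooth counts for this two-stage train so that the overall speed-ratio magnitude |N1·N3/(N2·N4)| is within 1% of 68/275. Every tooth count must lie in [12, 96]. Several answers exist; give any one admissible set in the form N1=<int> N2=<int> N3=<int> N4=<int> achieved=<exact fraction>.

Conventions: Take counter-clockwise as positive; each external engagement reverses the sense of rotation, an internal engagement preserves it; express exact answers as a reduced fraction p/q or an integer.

2-stage fixed-axis compound train for ratio 68/275
target = 68/275 in lowest terms: an exact hit needs N1·N3 = k·68 and N2·N4 = k·275 for one integer k, every count in [12, 96]; additionally prefer no 1:1 stage (N1 ≠ N2, N3 ≠ N4)
k = 1…2: no 1:1-free in-range split of k·68 and k·275 into factor pairs; take k = 3
k = 3: N1·N3 = 204 = 12·17, N2·N4 = 825 = 15·55
achieved = 12·17/(15·55) = 68/275; |achieved − target| = 0 ≤ 17/6875 ✓

N1=12 N2=15 N3=17 N4=55 achieved=68/275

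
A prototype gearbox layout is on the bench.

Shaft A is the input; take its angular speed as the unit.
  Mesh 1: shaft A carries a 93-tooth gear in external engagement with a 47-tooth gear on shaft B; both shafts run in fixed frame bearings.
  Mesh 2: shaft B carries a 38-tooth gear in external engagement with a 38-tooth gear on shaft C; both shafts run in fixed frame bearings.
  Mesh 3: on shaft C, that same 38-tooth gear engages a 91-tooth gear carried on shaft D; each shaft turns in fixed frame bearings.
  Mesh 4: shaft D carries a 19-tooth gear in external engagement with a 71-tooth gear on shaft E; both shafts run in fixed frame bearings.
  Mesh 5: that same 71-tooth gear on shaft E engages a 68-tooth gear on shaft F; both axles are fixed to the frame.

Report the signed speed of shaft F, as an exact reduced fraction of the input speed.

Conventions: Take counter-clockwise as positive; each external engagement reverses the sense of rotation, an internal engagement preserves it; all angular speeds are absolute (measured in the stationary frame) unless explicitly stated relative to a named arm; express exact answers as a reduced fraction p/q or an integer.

-33573/145418

5-mesh fixed-axis compound train (all bearings frame-fixed)
mesh 1 [93T→47T]: |ω|/ω_in = 1×93/47 = 93/47, sense flips to −
mesh 2 [38T→38T]: |ω|/ω_in = (93/47)×38/38 = 93/47, sense flips to +
mesh 3 [38T→91T]: |ω|/ω_in = (93/47)×38/91 = 3534/4277, sense flips to −
mesh 4 [19T→71T]: |ω|/ω_in = (3534/4277)×19/71 = 67146/303667, sense flips to +
mesh 5 [71T→68T]: |ω|/ω_in = (67146/303667)×71/68 = 33573/145418, sense flips to −
signed output speed (× input speed) = -33573/145418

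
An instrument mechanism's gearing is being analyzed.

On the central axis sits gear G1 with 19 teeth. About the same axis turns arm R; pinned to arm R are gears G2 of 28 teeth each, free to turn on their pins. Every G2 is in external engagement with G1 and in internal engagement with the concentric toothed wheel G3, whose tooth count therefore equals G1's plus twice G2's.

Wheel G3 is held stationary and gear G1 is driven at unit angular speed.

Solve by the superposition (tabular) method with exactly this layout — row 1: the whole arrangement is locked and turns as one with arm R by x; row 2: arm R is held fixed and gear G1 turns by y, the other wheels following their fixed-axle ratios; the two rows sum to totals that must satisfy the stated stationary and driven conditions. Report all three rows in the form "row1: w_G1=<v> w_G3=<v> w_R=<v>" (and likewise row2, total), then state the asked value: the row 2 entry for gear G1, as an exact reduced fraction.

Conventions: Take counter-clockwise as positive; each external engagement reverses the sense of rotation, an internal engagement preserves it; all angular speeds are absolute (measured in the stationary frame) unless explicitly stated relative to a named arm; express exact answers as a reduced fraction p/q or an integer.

row1: w_G1=19/94 w_G3=19/94 w_R=19/94
row2: w_G1=75/94 w_G3=-19/94 w_R=0
total: w_G1=1 w_G3=0 w_R=19/94
asked value: 75/94

recognized (axles ride arm R): planetary set, 19/28/75 teeth
superposition row 1 [locked train]: every member turns x
row 2: sun turns y, ring = −(19/75)·y, arm 0
boundary: total ω_ring = x − (19/75)·y = 0 and total ω_sun = x + y = 1  ⇒  y = 75/94, x = 19/94
row 2 ring = −(19/75)·75/94 = -19/94
totals (row 1 + row 2): sun 19/94 + 75/94 = 1, ring 19/94 + (-19/94) = 0, arm 19/94 + 0 = 19/94
asked cell (row2, sun) = 75/94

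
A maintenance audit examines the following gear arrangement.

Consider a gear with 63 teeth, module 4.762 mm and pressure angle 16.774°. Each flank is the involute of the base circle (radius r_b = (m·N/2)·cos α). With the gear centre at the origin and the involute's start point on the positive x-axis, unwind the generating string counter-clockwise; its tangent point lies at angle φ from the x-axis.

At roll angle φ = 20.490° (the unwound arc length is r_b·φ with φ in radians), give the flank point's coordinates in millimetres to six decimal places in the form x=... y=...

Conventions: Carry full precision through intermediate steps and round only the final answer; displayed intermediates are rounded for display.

topology: single-mesh involute geometry — m = 4.762, N = 63
pitch radius r_p = m·N/2 = 4.762·63/2 = 150.003000
base radius r_b = r_p·cos α = 150.003000·cos 16.774° = 143.620456
roll angle φ = 20.490° = 0.35761796 rad
x = r_b·(cos φ + φ·sin φ) = 152.512757
y = r_b·(sin φ − φ·cos φ) = 2.161666

x=152.512757 y=2.161666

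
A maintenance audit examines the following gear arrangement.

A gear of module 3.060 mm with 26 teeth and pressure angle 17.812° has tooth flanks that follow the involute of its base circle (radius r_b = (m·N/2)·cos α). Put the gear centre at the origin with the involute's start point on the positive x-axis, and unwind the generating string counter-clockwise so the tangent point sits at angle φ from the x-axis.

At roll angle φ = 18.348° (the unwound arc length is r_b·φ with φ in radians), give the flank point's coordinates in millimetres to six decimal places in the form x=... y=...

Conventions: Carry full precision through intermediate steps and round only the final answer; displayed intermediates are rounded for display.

class = single-mesh tooth geometry [base-circle involute, m = 3.060, 26T]
pitch radius r_p = m·N/2 = 3.060·26/2 = 39.780000
base radius r_b = r_p·cos α = 39.780000·cos 17.812° = 37.873160
roll angle φ = 18.348° = 0.32023301 rad
x = r_b·(cos φ + φ·sin φ) = 39.765587
y = r_b·(sin φ − φ·cos φ) = 0.410344

x=39.765587 y=0.410344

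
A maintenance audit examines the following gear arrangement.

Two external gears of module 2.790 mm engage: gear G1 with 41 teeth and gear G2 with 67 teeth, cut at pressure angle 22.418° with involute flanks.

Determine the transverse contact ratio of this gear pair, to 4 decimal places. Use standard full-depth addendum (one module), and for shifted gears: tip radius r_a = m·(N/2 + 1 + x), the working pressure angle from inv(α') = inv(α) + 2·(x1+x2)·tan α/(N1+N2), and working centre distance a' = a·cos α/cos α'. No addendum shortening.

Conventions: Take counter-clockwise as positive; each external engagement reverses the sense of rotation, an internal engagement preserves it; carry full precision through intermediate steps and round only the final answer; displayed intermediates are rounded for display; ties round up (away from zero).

1.6415

class = single-mesh tooth geometry [involute pair 41T × 67T, m = 2.790]
base radii: r_b1 = 52.872561, r_b2 = 86.401501
tip radii: r_a1 = 59.985000, r_a2 = 96.255000
no profile shift: α' = α, a' = a
action lengths: √(r_a1²−r_b1²) = 28.331829, √(r_a2²−r_b2²) = 42.424115
base pitch p_b = π·m·cos α = 8.102636
CR = (28.331829 + 42.424115 − 150.660000·sin 22.41800°)/8.102636 = 1.641456
contact ratio ≈ 1.6415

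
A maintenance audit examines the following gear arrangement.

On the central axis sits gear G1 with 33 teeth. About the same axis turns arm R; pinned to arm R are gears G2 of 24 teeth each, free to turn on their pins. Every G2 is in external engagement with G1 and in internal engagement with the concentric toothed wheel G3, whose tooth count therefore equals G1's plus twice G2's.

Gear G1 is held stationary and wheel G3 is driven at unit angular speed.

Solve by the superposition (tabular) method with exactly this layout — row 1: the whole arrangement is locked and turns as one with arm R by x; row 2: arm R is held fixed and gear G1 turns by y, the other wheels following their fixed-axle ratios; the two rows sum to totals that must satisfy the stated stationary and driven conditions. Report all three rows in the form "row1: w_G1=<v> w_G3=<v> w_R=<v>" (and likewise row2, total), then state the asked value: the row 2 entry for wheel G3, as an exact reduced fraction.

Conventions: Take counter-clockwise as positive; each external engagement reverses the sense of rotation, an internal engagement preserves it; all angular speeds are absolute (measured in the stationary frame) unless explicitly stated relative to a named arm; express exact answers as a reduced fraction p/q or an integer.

row1: w_G1=27/38 w_G3=27/38 w_R=27/38
row2: w_G1=-27/38 w_G3=11/38 w_R=0
total: w_G1=0 w_G3=1 w_R=27/38
asked value: 11/38

planetary set (33T centre, 24T on arm, 81T internal) — Willis relation
row 1 (train locked, turned with arm): all members turn x
row 2: sun turns y, ring = −(33/81)·y, arm 0
boundary: total ω_sun = x + y = 0 and total ω_ring = x − (33/81)·y = 1  ⇒  y = -27/38, x = 27/38
row 2 ring = −(33/81)·(-27/38) = 11/38
totals (row 1 + row 2): sun 27/38 + (-27/38) = 0, ring 27/38 + 11/38 = 1, arm 27/38 + 0 = 27/38
asked cell (row2, ring) = 11/38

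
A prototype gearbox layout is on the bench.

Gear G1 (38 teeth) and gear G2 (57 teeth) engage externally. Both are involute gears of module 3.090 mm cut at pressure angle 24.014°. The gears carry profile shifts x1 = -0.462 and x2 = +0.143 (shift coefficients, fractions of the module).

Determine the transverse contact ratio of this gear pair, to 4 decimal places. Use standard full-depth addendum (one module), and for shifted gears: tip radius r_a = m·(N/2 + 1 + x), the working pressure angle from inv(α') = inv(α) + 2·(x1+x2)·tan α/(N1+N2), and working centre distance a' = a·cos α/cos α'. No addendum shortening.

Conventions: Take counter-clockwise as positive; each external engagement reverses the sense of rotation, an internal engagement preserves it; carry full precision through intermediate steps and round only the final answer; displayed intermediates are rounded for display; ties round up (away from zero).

topology: single-mesh involute geometry — m = 3.090, 38T/57T pair
base radii: r_b1 = 53.628417, r_b2 = 80.442626
tip radii: r_a1 = 60.372420, r_a2 = 91.596870
inv(α') = inv(24.014°) + 2·(-0.462+0.143)·tan α/(38+57) = 0.02340610  ⇒  α' = 23.11291°
a' = a·cos α / cos α' = 146.7750·cos 24.014°/cos 23.11291° = 145.771688
action lengths: √(r_a1²−r_b1²) = 27.727639, √(r_a2²−r_b2²) = 43.806056
base pitch p_b = π·m·cos α = 8.867297
CR = (27.727639 + 43.806056 − 145.771688·sin 23.11291°)/8.867297 = 1.614003
contact ratio ≈ 1.6140

1.6140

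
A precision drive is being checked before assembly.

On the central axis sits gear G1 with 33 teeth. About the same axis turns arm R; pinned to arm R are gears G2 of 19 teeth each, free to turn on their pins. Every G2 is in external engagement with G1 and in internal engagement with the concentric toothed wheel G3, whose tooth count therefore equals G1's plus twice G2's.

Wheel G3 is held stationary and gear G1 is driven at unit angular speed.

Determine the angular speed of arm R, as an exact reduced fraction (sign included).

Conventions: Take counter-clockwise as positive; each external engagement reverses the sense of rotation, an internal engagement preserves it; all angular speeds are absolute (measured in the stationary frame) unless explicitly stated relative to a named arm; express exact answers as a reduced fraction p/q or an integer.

recognized (axles ride arm R): planetary set, 33/19/71 teeth
ring teeth: 33 + 2·19 = 71
33(ω_sun−ω_arm) = −71(ω_ring−ω_arm),  ω_ring = 0, ω_sun = 1
33(1−ω_arm) = −71(0−ω_arm)  ⇒  104·ω_arm = 33  ⇒  ω_arm = 33/104
exact speed ratio = 33/104

33/104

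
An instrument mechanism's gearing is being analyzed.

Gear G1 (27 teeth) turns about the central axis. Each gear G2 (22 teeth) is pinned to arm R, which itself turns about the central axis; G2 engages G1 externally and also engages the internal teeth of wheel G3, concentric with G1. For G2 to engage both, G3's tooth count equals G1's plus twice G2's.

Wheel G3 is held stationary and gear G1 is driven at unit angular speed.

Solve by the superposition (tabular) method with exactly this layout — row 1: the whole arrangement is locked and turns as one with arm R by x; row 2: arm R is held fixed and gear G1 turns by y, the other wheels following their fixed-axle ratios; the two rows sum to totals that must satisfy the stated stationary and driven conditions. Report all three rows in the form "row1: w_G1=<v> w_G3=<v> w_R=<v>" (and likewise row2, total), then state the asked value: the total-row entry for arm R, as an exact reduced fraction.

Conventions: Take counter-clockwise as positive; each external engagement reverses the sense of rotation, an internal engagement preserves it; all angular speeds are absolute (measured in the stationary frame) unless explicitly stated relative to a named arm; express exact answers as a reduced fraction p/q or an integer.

row1: w_G1=27/98 w_G3=27/98 w_R=27/98
row2: w_G1=71/98 w_G3=-27/98 w_R=0
total: w_G1=1 w_G3=0 w_R=27/98
asked value: 27/98

topology: planetary set — G1 27T / G2 22T / G3 71T, arm = carrier (Willis)
row 1: whole set turns with the arm by x
superposition row 2 [arm held]: sun y, ring −(27/71)·y, arm 0
boundary: total ω_ring = x − (27/71)·y = 0 and total ω_sun = x + y = 1  ⇒  y = 71/98, x = 27/98
row 2 ring = −(27/71)·71/98 = -27/98
totals (row 1 + row 2): sun 27/98 + 71/98 = 1, ring 27/98 + (-27/98) = 0, arm 27/98 + 0 = 27/98
asked cell (total, arm) = 27/98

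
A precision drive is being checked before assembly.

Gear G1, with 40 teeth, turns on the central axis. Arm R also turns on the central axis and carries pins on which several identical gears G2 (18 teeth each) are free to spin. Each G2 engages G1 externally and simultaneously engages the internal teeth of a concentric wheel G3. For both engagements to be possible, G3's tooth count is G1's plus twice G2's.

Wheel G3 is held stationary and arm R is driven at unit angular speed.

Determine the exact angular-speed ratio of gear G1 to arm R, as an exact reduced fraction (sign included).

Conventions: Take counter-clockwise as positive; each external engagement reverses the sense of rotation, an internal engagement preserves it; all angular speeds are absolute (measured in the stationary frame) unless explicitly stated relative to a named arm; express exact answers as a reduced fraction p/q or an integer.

recognized (axles ride arm R): planetary set, 40/18/76 teeth
ring teeth: 40 + 2·18 = 76
40(ω_sun−ω_arm) = −76(ω_ring−ω_arm),  ω_ring = 0, ω_arm = 1
ω_sun = 1 − (76/40)(0−1) = 29/10
ω_out/ω_in = 29/10

29/10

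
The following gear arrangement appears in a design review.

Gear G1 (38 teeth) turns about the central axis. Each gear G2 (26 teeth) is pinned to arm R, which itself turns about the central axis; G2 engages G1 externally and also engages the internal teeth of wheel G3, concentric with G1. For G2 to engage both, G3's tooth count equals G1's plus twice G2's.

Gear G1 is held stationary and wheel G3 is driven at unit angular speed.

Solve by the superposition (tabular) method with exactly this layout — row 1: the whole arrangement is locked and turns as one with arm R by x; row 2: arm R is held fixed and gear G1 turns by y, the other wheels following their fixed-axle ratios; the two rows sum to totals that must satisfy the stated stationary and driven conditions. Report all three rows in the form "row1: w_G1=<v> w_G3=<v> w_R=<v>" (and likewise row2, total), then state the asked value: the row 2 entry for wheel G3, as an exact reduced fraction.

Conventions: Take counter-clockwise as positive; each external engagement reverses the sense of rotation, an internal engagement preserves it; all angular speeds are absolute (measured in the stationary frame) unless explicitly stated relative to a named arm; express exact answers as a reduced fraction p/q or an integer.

row1: w_G1=45/64 w_G3=45/64 w_R=45/64
row2: w_G1=-45/64 w_G3=19/64 w_R=0
total: w_G1=0 w_G3=1 w_R=45/64
asked value: 19/64

recognized (axles ride arm R): planetary set, 38/26/90 teeth
row 1 — lock + rotate with arm: ω_sun = ω_ring = ω_arm = x
row 2 (arm held, sun turns y): ω_ring = −(38/90)·y, ω_arm = 0
boundary: total ω_sun = x + y = 0 and total ω_ring = x − (38/90)·y = 1  ⇒  y = -45/64, x = 45/64
row 2 ring = −(38/90)·(-45/64) = 19/64
totals (row 1 + row 2): sun 45/64 + (-45/64) = 0, ring 45/64 + 19/64 = 1, arm 45/64 + 0 = 45/64
asked cell (row2, ring) = 19/64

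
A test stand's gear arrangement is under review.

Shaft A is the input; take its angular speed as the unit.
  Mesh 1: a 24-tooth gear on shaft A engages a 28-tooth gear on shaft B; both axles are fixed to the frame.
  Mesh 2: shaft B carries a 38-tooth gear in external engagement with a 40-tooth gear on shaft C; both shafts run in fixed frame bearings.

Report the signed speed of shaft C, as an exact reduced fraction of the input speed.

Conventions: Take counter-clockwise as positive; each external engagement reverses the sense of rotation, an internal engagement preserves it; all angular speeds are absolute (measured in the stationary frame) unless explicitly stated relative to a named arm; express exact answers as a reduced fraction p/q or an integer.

2-mesh fixed-axis compound train (all bearings frame-fixed)
mesh 1 [24T→28T]: |ω|/ω_in = 1×24/28 = 6/7, sense flips to −
mesh 2 [38T→40T]: |ω|/ω_in = (6/7)×38/40 = 57/70, sense flips to +
signed output speed (× input speed) = 57/70

57/70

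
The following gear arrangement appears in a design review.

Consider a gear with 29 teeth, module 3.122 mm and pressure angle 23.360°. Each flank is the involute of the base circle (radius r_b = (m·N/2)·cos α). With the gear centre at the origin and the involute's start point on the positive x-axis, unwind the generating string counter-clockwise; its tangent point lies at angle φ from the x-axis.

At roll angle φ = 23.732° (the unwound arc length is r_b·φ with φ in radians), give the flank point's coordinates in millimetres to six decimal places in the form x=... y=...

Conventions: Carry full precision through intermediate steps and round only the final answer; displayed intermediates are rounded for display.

recognized (one wheel, involute flank): single-mesh tooth geometry, m = 3.122, N = 29
pitch radius r_p = m·N/2 = 3.122·29/2 = 45.269000
base radius r_b = r_p·cos α = 45.269000·cos 23.360° = 41.558375
roll angle φ = 23.732° = 0.41420154 rad
x = r_b·(cos φ + φ·sin φ) = 44.971862
y = r_b·(sin φ − φ·cos φ) = 0.967616

x=44.971862 y=0.967616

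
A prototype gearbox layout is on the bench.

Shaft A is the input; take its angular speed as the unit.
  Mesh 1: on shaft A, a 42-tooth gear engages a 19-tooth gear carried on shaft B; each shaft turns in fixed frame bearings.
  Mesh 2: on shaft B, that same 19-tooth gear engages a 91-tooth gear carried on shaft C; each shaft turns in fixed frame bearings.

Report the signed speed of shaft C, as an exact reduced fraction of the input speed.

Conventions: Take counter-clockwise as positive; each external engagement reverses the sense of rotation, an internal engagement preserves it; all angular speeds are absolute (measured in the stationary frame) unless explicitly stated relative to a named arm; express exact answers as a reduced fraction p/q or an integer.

2-mesh fixed-axis compound train (all bearings frame-fixed)
mesh 1 [42T→19T]: |ω|/ω_in = 1×42/19 = 42/19, sense flips to −
mesh 2 [19T→91T]: |ω|/ω_in = (42/19)×19/91 = 6/13, sense flips to +
signed output speed (× input speed) = 6/13

6/13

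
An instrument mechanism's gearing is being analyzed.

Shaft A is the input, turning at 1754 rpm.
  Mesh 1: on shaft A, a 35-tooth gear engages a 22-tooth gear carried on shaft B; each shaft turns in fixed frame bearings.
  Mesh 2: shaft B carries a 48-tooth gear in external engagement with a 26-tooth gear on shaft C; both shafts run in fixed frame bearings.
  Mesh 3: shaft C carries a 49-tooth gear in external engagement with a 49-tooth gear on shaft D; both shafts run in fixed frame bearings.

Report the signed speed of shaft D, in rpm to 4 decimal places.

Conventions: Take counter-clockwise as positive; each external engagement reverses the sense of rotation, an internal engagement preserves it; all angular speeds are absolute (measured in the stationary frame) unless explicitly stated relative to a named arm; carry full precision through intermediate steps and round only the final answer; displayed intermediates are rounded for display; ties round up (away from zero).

topology: fixed-axis compound train — 3 meshes, A→D
mesh 1 [35T→22T]: ω = 1754.0000×35/22 = 2790.4545 rpm, sense flips to −
mesh 2 [48T→26T]: ω = 2790.4545×48/26 = 5151.6084 rpm, sense flips to +
mesh 3 [49T→49T]: ω = 5151.6084×49/49 = 5151.6084 rpm, sense flips to −
signed output speed = -5151.6084 rpm

-5151.6084 rpm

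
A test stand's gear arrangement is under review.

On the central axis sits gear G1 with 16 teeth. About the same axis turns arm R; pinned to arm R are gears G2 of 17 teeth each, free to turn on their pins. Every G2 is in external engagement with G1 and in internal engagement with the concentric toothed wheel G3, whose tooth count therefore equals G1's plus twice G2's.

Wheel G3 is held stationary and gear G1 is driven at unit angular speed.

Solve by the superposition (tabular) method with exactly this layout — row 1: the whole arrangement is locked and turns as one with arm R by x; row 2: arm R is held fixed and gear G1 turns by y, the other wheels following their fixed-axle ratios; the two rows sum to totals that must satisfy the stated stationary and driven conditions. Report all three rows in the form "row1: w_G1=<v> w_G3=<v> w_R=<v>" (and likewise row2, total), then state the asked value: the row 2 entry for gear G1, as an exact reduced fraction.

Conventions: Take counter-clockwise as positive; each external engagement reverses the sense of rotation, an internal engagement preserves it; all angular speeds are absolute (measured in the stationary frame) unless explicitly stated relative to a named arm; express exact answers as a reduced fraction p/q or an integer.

class = planetary set [G3 = 16+2·17 = 50; Willis about the carrier]
superposition row 1 [locked train]: every member turns x
row 2 (arm held, sun turns y): ω_ring = −(16/50)·y, ω_arm = 0
boundary: total ω_ring = x − (16/50)·y = 0 and total ω_sun = x + y = 1  ⇒  y = 25/33, x = 8/33
row 2 ring = −(16/50)·25/33 = -8/33
totals (row 1 + row 2): sun 8/33 + 25/33 = 1, ring 8/33 + (-8/33) = 0, arm 8/33 + 0 = 8/33
asked cell (row2, sun) = 25/33

row1: w_G1=8/33 w_G3=8/33 w_R=8/33
row2: w_G1=25/33 w_G3=-8/33 w_R=0
total: w_G1=1 w_G3=0 w_R=8/33
asked value: 25/33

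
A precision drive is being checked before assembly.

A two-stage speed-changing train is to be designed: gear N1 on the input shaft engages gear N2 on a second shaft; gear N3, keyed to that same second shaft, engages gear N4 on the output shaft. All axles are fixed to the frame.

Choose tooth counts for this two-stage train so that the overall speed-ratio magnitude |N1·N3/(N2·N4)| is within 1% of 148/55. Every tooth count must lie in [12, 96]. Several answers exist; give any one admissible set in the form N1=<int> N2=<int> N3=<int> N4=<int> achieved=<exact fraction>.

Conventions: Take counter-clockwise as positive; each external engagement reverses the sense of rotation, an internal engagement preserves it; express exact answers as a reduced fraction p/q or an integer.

design class (target 148/55): fixed-axis compound train
target = 148/55 in lowest terms: an exact hit needs N1·N3 = k·148 and N2·N4 = k·55 for one integer k, every count in [12, 96]; additionally prefer no 1:1 stage (N1 ≠ N2, N3 ≠ N4)
k = 1…5: no 1:1-free in-range split of k·148 and k·55 into factor pairs; take k = 6
k = 6: N1·N3 = 888 = 12·74, N2·N4 = 330 = 15·22
achieved = 12·74/(15·22) = 148/55; |achieved − target| = 0 ≤ 37/1375 ✓

N1=12 N2=15 N3=74 N4=22 achieved=148/55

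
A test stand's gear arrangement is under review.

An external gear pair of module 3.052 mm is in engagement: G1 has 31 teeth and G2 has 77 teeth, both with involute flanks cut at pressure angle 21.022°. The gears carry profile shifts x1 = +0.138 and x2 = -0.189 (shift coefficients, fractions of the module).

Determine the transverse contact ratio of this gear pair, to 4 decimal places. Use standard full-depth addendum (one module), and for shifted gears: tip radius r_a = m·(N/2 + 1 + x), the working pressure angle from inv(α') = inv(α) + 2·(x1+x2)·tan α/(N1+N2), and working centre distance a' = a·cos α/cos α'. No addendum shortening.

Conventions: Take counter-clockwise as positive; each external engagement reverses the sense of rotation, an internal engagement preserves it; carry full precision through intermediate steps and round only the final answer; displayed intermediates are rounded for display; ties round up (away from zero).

1.6776

single-mesh involute tooth geometry (31T engaging 77T at module 3.052)
base radii: r_b1 = 44.157443, r_b2 = 109.681391
tip radii: r_a1 = 50.779176, r_a2 = 119.977172
inv(α') = inv(21.022°) + 2·(+0.138-0.189)·tan α/(31+77) = 0.01703858  ⇒  α' = 20.88015°
a' = a·cos α / cos α' = 164.8080·cos 21.022°/cos 20.88015° = 164.651846
action lengths: √(r_a1²−r_b1²) = 25.072793, √(r_a2²−r_b2²) = 48.626272
base pitch p_b = π·m·cos α = 8.949981
CR = (25.072793 + 48.626272 − 164.651846·sin 20.88015°)/8.949981 = 1.677634
contact ratio ≈ 1.6776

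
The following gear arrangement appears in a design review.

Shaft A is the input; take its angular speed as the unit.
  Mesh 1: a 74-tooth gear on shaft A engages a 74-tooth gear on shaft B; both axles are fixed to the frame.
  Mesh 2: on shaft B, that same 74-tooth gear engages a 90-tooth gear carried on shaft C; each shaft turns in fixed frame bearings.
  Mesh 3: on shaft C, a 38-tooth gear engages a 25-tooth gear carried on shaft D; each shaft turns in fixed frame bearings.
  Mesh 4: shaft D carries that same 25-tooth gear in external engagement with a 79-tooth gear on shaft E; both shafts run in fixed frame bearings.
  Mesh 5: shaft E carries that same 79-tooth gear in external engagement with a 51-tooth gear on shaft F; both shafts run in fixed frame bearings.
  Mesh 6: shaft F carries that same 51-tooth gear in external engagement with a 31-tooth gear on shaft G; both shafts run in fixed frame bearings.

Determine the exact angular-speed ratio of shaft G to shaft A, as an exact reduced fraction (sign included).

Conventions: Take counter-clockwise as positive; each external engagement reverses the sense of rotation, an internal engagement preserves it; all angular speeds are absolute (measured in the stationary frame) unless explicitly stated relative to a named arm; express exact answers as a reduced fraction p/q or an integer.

class = fixed-axis compound train [6 meshes; 6 ratios multiply, 6 sense flips]
mesh 1 [74T→74T]: running ratio 1, sense −
mesh 2 [74T→90T]: running ratio 37/45, sense +
mesh 3 [38T→25T]: running ratio 1406/1125, sense −
mesh 4 [25T→79T]: running ratio 1406/3555, sense +
mesh 5 [79T→51T]: running ratio 1406/2295, sense −
mesh 6 [51T→31T]: running ratio 1406/1395, sense +
ω_out/ω_in = 1406/1395

1406/1395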